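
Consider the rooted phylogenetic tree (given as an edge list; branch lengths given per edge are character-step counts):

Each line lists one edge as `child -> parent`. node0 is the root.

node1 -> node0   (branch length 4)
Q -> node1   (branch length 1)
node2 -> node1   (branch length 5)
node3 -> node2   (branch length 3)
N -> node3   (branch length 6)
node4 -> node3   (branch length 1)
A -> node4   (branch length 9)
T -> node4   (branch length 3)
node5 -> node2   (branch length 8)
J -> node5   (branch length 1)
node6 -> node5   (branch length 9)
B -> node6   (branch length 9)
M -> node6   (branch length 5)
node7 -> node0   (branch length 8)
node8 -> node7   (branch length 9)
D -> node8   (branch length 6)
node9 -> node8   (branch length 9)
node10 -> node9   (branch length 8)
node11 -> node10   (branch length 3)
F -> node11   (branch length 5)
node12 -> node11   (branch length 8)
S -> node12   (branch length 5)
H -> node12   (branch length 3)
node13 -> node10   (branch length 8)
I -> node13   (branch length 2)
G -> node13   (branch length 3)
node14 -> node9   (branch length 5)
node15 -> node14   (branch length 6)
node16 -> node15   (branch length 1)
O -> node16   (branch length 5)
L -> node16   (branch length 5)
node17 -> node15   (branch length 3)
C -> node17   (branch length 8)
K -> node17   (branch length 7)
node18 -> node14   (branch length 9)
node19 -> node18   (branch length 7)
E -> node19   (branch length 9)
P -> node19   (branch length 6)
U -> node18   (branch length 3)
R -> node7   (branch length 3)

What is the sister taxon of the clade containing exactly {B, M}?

J

The clade containing exactly {B, M} attaches to the tree at the node subtending (J,(B,M)).
The other lineage descending from that same node — the sister group — is the single tip J.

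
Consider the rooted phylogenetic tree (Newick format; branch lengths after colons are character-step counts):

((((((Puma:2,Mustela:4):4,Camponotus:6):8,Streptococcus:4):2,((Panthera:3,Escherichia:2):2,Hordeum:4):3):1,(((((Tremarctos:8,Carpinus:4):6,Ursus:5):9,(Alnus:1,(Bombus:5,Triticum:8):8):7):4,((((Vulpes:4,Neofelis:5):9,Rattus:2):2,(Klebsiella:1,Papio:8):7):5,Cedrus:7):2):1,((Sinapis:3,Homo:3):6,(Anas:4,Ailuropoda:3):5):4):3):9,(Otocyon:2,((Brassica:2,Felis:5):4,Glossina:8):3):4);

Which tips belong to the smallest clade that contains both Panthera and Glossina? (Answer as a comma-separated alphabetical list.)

Ailuropoda, Alnus, Anas, Bombus, Brassica, Camponotus, Carpinus, Cedrus, Escherichia, Felis, Glossina, Homo, Hordeum, Klebsiella, Mustela, Neofelis, Otocyon, Panthera, Papio, Puma, Rattus, Sinapis, Streptococcus, Tremarctos, Triticum, Ursus, Vulpes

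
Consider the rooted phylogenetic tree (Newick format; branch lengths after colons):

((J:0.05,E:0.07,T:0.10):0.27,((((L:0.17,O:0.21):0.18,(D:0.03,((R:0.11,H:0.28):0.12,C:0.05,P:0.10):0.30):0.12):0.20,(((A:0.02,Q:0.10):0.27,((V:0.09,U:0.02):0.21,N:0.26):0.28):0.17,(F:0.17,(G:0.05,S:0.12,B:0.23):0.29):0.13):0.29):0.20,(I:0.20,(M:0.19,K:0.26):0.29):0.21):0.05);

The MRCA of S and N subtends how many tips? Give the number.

The MRCA of S and N is the node subtending (((A,Q),((V,U),N)),(F,(G,S,B))).
That clade contains 9 terminal taxa: A, B, F, G, N, Q, S, U, V.

9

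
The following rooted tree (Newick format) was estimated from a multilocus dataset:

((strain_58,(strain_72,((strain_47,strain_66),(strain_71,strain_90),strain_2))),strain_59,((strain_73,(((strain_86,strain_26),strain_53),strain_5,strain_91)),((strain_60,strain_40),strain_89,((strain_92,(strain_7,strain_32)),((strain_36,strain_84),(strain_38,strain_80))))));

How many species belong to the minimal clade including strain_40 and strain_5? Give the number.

16

The MRCA of strain_40 and strain_5 is the node subtending ((strain_73,(((strain_86,strain_26),strain_53),strain_5,strain_91)),((strain_60,strain_40),strain_89,((strain_92,(strain_7,strain_32)),((strain_36,strain_84),(strain_38,strain_80))))).
That clade contains 16 terminal taxa: strain_26, strain_32, strain_36, strain_38, strain_40, strain_5, strain_53, strain_60, strain_7, strain_73, strain_80, strain_84, strain_86, strain_89, strain_91, strain_92.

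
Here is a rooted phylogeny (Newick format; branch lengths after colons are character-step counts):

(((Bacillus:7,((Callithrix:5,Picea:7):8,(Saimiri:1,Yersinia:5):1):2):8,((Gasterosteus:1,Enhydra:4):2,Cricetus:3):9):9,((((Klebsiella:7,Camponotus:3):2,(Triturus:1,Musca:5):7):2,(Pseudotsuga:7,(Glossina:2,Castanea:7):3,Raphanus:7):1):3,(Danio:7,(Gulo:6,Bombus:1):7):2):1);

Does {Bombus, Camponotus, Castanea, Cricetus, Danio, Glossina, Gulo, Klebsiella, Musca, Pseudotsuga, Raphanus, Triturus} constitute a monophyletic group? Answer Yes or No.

No

The MRCA of the listed taxa is the root, so the smallest clade containing them is the whole tree.
That clade also contains Bacillus, Callithrix, Enhydra, Gasterosteus, Picea, Saimiri, Yersinia, which are not in the proposed group, so the group is not monophyletic.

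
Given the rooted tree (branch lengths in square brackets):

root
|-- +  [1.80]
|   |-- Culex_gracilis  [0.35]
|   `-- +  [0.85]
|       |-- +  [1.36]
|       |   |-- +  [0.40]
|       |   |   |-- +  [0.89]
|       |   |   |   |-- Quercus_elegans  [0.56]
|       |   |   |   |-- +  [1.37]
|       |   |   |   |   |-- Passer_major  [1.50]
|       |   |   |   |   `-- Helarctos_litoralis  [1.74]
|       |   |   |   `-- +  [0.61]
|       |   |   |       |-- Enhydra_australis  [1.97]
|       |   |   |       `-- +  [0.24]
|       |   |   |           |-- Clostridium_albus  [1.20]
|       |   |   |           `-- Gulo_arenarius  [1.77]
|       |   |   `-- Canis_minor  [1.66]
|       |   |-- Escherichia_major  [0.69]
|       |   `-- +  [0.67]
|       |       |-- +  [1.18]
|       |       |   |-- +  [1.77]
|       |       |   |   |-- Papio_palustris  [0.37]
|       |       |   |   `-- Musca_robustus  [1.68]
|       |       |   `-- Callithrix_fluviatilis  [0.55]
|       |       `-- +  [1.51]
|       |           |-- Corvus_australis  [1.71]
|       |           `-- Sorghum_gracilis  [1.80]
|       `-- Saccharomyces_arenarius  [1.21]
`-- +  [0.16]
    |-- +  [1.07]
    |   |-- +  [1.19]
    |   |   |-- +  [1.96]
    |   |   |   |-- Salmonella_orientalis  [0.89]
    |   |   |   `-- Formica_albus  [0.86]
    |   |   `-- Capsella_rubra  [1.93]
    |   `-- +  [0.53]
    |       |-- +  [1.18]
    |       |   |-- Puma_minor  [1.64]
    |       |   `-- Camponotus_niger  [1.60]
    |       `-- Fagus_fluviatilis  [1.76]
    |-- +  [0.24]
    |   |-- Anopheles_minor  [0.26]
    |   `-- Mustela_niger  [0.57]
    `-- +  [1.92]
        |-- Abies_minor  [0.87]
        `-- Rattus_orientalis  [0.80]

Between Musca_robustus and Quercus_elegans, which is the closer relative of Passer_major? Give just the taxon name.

Quercus_elegans

The MRCA of Passer_major and Quercus_elegans subtends (Quercus_elegans,(Passer_major,Helarctos_litoralis),(Enhydra_australis,(Clostridium_albus,Gulo_arenarius))) (6 taxa).
The MRCA of Passer_major and Musca_robustus subtends (((Quercus_elegans,(Passer_major,Helarctos_litoralis),(Enhydra_australis,(Clostridium_albus,Gulo_arenarius))),Canis_minor),Escherichia_major,(((Papio_palustris,Musca_robustus),Callithrix_fluviatilis),(Corvus_australis,Sorghum_gracilis))) (13 taxa).
The first is nested inside the second, so Passer_major shares a more recent common ancestor with Quercus_elegans.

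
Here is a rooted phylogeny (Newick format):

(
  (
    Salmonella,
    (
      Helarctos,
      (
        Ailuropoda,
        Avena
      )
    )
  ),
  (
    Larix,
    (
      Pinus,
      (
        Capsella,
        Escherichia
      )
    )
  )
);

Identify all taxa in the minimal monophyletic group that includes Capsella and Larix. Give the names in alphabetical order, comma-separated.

Capsella, Escherichia, Larix, Pinus

Tracing Capsella: it sits inside (Capsella,Escherichia).
Tracing Larix: it sits inside (Larix,(Pinus,(Capsella,Escherichia))).
The smallest clade enclosing both is (Larix,(Pinus,(Capsella,Escherichia))); the answer is its 4 terminal taxa in alphabetical order.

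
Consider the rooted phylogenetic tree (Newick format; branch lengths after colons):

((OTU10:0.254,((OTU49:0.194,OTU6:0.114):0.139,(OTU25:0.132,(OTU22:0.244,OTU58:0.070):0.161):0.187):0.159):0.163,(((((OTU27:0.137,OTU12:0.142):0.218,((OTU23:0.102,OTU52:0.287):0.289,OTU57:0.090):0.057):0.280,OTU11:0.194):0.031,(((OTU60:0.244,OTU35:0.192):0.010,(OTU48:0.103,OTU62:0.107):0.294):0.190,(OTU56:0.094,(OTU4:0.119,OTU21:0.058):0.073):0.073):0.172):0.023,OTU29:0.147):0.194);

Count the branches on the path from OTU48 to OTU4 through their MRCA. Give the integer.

The MRCA of OTU48 and OTU4 is the node subtending (((OTU60,OTU35),(OTU48,OTU62)),(OTU56,(OTU4,OTU21))).
From OTU48 up to that node: 3 branches. From OTU4 up to the same node: 3 branches. Total: 3 + 3 = 6.

6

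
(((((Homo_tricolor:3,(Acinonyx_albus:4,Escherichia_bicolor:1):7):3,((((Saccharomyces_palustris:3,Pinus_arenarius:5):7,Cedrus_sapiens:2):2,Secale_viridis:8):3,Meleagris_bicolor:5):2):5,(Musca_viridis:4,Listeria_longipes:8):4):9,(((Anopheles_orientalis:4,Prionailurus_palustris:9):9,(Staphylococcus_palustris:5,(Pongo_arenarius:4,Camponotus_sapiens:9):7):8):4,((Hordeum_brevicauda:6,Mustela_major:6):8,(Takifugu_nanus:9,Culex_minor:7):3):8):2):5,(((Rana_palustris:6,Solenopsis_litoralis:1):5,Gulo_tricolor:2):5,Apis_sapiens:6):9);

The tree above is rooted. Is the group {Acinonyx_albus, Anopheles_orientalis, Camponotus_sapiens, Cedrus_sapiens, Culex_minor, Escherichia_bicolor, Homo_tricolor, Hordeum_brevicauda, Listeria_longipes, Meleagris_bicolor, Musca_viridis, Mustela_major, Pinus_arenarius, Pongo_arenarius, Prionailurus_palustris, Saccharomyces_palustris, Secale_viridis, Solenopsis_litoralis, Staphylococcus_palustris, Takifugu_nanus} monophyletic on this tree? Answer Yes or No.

The MRCA of the listed taxa is the root, so the smallest clade containing them is the whole tree.
That clade also contains Apis_sapiens, Gulo_tricolor, Rana_palustris, which are not in the proposed group, so the group is not monophyletic.

No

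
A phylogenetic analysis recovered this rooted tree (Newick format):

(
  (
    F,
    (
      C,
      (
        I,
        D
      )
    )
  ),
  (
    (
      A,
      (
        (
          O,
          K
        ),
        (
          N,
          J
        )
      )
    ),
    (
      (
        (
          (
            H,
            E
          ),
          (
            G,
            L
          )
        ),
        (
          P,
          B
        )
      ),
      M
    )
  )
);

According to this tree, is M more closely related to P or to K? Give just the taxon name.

P

The MRCA of M and P subtends ((((H,E),(G,L)),(P,B)),M) (7 taxa).
The MRCA of M and K subtends ((A,((O,K),(N,J))),((((H,E),(G,L)),(P,B)),M)) (12 taxa).
The first is nested inside the second, so M shares a more recent common ancestor with P.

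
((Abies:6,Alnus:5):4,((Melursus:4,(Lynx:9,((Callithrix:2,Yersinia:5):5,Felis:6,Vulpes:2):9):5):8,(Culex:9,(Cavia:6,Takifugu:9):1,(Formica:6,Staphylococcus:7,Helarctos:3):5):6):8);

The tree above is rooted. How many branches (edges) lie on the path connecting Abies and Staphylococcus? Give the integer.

The MRCA of Abies and Staphylococcus is the root of the tree.
From Abies up to that node: 2 branches. From Staphylococcus up to the same node: 4 branches. Total: 2 + 4 = 6.

6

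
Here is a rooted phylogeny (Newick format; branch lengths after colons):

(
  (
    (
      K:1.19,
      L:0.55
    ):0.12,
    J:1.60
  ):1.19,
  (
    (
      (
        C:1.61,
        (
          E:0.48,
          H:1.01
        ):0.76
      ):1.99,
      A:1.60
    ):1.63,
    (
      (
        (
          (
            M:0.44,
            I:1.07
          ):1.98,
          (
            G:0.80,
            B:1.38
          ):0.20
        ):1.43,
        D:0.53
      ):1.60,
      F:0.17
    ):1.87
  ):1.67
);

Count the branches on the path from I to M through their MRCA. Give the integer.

2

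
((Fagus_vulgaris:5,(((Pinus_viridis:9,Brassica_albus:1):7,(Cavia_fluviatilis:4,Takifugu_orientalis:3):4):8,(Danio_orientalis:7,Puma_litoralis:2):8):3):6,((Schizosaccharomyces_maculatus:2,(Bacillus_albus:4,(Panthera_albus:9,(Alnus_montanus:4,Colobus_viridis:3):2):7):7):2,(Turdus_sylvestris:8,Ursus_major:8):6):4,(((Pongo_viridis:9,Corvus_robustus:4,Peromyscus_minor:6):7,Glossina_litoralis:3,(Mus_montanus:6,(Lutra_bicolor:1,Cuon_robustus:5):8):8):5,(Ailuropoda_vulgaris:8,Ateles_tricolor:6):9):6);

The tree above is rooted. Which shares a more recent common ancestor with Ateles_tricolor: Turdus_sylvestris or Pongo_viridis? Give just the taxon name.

The MRCA of Ateles_tricolor and Pongo_viridis subtends (((Pongo_viridis,Corvus_robustus,Peromyscus_minor),Glossina_litoralis,(Mus_montanus,(Lutra_bicolor,Cuon_robustus))),(Ailuropoda_vulgaris,Ateles_tricolor)) (9 taxa).
The MRCA of Ateles_tricolor and Turdus_sylvestris is the root, subtending the entire tree (23 taxa).
The first is nested inside the second, so Ateles_tricolor shares a more recent common ancestor with Pongo_viridis.

Pongo_viridis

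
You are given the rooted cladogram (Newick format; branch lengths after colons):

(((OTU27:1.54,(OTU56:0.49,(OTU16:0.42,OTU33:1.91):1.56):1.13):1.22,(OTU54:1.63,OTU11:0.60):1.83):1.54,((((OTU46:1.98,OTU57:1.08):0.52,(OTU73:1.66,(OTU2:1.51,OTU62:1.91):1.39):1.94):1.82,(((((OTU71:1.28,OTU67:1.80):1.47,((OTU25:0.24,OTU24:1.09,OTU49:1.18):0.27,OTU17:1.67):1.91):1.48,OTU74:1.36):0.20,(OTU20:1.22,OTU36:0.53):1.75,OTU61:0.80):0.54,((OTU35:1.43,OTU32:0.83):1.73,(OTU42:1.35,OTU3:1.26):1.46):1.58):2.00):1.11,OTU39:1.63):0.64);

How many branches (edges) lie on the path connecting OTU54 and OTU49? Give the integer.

The MRCA of OTU54 and OTU49 is the root of the tree.
From OTU54 up to that node: 3 branches. From OTU49 up to the same node: 9 branches. Total: 3 + 9 = 12.

12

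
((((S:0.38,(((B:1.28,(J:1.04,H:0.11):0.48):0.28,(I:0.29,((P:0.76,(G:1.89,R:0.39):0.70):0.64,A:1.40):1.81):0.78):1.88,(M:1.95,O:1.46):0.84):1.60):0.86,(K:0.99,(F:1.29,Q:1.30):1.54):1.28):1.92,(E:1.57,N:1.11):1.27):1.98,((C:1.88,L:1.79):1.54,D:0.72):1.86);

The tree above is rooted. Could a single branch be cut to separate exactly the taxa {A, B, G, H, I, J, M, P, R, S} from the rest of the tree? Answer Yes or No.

No

The MRCA of the listed taxa subtends (S,(((B,(J,H)),(I,((P,(G,R)),A))),(M,O))).
That clade also contains O, which is not in the proposed group, so the group is not monophyletic.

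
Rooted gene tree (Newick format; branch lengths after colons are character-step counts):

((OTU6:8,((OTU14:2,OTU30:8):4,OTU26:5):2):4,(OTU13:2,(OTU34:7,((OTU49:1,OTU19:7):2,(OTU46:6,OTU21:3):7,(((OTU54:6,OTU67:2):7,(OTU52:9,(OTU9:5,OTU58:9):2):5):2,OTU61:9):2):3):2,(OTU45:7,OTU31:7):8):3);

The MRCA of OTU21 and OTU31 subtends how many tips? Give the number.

The MRCA of OTU21 and OTU31 is the node subtending (OTU13,(OTU34,((OTU49,OTU19),(OTU46,OTU21),(((OTU54,OTU67),(OTU52,(OTU9,OTU58))),OTU61))),(OTU45,OTU31)).
That clade contains 14 terminal taxa: OTU13, OTU19, OTU21, OTU31, OTU34, OTU45, OTU46, OTU49, OTU52, OTU54, OTU58, OTU61, OTU67, OTU9.

14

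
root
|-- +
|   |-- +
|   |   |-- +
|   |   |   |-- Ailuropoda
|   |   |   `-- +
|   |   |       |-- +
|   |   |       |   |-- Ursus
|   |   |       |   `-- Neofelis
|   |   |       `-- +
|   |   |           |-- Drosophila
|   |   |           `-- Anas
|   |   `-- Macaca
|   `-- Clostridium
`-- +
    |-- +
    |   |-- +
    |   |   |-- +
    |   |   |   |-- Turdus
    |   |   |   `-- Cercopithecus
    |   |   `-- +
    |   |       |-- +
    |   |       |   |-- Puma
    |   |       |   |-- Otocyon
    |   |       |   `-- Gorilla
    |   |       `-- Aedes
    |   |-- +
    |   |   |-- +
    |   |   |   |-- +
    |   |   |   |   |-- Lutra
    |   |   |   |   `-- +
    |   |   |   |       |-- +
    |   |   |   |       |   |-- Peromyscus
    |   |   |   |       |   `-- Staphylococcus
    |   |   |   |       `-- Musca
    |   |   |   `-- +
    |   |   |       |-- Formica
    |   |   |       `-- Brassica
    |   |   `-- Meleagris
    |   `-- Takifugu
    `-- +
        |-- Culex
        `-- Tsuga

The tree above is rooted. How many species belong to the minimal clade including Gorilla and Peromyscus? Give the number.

14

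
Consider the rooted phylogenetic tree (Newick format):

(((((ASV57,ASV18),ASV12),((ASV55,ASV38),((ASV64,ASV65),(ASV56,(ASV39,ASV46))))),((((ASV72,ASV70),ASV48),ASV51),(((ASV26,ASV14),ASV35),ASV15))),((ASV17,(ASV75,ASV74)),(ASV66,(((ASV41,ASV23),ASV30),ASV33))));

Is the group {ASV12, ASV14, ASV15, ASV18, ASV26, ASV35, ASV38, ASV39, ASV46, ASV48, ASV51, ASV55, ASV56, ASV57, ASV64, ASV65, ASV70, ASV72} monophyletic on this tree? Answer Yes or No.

Yes

The most recent common ancestor of these taxa subtends ((((ASV57,ASV18),ASV12),((ASV55,ASV38),((ASV64,ASV65),(ASV56,(ASV39,ASV46))))),((((ASV72,ASV70),ASV48),ASV51),(((ASV26,ASV14),ASV35),ASV15))).
That clade has exactly 18 tips — every listed taxon and nothing else — so the group is monophyletic.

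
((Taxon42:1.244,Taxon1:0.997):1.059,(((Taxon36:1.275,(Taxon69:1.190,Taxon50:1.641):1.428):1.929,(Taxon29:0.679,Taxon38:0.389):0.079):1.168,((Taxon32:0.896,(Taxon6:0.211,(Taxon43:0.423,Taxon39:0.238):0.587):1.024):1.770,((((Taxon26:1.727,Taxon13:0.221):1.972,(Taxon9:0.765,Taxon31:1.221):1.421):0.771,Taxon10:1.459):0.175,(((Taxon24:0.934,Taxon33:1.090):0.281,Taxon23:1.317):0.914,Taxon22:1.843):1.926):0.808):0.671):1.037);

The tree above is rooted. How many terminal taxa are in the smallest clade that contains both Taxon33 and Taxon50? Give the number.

18

The MRCA of Taxon33 and Taxon50 is the node subtending (((Taxon36,(Taxon69,Taxon50)),(Taxon29,Taxon38)),((Taxon32,(Taxon6,(Taxon43,Taxon39))),((((Taxon26,Taxon13),(Taxon9,Taxon31)),Taxon10),(((Taxon24,Taxon33),Taxon23),Taxon22)))).
That clade contains 18 terminal taxa: Taxon10, Taxon13, Taxon22, Taxon23, Taxon24, Taxon26, Taxon29, Taxon31, Taxon32, Taxon33, Taxon36, Taxon38, Taxon39, Taxon43, Taxon50, Taxon6, Taxon69, Taxon9.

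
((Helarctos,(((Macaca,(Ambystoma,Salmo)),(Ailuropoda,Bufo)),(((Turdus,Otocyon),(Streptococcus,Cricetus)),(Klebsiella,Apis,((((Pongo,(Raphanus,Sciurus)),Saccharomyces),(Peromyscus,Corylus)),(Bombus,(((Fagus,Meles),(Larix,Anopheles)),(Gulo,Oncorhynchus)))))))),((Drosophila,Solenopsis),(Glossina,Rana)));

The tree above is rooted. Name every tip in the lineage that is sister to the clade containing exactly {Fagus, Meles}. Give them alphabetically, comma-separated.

The clade containing exactly {Fagus, Meles} attaches to the tree at the node subtending ((Fagus,Meles),(Larix,Anopheles)).
The other lineage descending from that same node — the sister group — is (Larix,Anopheles); its 2 tips in alphabetical order are the answer.

Anopheles, Larix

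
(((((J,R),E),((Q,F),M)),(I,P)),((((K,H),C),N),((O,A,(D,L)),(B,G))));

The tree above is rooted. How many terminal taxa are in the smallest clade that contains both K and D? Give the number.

The MRCA of K and D is the node subtending ((((K,H),C),N),((O,A,(D,L)),(B,G))).
That clade contains 10 terminal taxa: A, B, C, D, G, H, K, L, N, O.

10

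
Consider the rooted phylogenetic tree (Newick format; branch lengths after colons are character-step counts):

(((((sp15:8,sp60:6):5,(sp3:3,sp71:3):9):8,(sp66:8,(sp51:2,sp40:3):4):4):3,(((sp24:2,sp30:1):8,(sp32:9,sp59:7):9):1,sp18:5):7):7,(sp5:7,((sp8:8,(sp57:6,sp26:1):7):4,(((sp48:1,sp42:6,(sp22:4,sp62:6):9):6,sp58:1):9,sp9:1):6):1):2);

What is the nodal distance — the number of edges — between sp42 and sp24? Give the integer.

11

The MRCA of sp42 and sp24 is the root of the tree.
From sp42 up to that node: 6 branches. From sp24 up to the same node: 5 branches. Total: 6 + 5 = 11.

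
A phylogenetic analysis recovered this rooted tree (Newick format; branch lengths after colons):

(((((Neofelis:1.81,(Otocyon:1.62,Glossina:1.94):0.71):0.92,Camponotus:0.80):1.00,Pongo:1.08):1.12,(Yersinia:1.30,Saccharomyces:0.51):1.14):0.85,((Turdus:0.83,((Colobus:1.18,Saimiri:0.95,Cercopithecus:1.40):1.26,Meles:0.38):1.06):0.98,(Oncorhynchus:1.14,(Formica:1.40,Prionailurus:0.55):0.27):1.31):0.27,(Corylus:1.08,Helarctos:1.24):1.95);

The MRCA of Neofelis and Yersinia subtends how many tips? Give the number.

7

The MRCA of Neofelis and Yersinia is the node subtending ((((Neofelis,(Otocyon,Glossina)),Camponotus),Pongo),(Yersinia,Saccharomyces)).
That clade contains 7 terminal taxa: Camponotus, Glossina, Neofelis, Otocyon, Pongo, Saccharomyces, Yersinia.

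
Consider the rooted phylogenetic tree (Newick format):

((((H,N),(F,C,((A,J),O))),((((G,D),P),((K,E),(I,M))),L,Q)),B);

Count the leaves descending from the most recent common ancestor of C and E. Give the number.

The MRCA of C and E is the node subtending (((H,N),(F,C,((A,J),O))),((((G,D),P),((K,E),(I,M))),L,Q)).
That clade contains 16 terminal taxa: A, C, D, E, F, G, H, I, J, K, L, M, N, O, P, Q.

16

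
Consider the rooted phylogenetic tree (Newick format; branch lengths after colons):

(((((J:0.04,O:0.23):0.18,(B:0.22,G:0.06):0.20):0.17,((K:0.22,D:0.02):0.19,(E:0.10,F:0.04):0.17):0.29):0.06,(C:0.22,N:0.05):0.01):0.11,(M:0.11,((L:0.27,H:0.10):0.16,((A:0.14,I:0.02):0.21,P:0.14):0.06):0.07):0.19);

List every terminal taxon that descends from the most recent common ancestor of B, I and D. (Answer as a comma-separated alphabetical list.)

A, B, C, D, E, F, G, H, I, J, K, L, M, N, O, P

Tracing B: it sits inside (B,G).
Tracing I: it sits inside (A,I).
Tracing D: it sits inside (K,D).
The smallest clade enclosing all 3 is the whole tree (their MRCA is the root), so the answer is all 16 tips in alphabetical order.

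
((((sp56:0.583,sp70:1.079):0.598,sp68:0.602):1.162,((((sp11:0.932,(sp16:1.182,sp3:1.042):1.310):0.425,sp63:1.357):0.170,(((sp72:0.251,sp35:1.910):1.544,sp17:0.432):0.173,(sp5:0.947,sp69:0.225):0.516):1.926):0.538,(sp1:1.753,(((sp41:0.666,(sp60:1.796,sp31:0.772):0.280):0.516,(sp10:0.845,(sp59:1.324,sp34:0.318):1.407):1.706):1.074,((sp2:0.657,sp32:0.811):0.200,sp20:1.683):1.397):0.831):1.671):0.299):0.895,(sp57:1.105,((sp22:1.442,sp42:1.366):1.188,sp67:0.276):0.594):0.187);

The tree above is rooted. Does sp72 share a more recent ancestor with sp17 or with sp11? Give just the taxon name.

The MRCA of sp72 and sp17 subtends ((sp72,sp35),sp17) (3 taxa).
The MRCA of sp72 and sp11 subtends (((sp11,(sp16,sp3)),sp63),(((sp72,sp35),sp17),(sp5,sp69))) (9 taxa).
The first is nested inside the second, so sp72 shares a more recent common ancestor with sp17.

sp17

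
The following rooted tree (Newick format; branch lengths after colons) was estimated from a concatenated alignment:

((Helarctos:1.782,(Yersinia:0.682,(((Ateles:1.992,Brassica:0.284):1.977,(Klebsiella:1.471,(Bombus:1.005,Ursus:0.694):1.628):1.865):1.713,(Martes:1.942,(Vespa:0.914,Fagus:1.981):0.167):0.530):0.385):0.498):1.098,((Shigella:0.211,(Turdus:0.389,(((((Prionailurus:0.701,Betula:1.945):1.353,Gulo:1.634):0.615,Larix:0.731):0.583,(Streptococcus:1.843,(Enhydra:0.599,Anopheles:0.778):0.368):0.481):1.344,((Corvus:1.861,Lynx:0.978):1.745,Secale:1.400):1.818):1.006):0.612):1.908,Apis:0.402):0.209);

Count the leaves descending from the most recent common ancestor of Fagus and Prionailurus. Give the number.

23

The MRCA of Fagus and Prionailurus is the root, so the clade is the entire tree.
That clade contains 23 terminal taxa: Anopheles, Apis, Ateles, Betula, Bombus, Brassica, Corvus, Enhydra, Fagus, Gulo, Helarctos, Klebsiella, Larix, Lynx, Martes, Prionailurus, Secale, Shigella, Streptococcus, Turdus, Ursus, Vespa, Yersinia.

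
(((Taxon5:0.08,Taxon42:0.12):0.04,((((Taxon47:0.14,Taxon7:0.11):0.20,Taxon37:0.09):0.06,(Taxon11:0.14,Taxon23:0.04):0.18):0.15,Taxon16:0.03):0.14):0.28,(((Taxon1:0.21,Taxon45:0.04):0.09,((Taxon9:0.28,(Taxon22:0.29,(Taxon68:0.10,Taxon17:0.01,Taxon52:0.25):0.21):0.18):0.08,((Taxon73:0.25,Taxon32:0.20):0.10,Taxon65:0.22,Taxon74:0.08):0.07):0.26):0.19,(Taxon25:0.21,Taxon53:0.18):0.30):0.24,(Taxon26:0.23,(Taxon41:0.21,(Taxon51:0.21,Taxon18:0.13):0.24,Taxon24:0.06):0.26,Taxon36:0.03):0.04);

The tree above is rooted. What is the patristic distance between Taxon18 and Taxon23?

The path runs Taxon18 → … → MRCA → … → Taxon23; the MRCA is the root of the tree.
Branch lengths along that path: 0.13 + 0.24 + 0.26 + 0.04 + 0.28 + 0.14 + 0.15 + 0.18 + 0.04 = 1.46.

1.46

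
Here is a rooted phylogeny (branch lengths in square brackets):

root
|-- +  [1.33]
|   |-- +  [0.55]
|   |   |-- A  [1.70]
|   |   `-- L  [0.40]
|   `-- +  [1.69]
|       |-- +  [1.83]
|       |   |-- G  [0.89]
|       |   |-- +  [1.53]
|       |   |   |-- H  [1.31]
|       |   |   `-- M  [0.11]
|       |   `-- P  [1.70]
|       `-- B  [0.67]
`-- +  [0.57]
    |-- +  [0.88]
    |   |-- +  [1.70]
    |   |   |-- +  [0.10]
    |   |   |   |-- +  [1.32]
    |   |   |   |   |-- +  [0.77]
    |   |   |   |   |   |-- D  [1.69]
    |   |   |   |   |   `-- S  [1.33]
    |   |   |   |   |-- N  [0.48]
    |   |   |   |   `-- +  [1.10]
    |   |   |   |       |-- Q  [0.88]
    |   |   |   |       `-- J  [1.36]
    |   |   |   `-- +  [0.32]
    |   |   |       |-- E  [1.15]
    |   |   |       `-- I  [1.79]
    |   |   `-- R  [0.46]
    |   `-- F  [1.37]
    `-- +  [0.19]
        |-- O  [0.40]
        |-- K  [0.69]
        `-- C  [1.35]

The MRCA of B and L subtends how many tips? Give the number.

7

The MRCA of B and L is the node subtending ((A,L),((G,(H,M),P),B)).
That clade contains 7 terminal taxa: A, B, G, H, L, M, P.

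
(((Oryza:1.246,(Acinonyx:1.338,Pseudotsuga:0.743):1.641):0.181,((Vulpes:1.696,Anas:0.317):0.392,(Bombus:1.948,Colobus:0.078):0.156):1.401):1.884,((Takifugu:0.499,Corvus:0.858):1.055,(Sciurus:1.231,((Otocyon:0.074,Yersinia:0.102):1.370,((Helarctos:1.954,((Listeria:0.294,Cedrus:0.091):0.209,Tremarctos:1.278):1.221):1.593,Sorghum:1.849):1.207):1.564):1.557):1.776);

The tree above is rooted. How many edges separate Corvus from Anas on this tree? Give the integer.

The MRCA of Corvus and Anas is the root of the tree.
From Corvus up to that node: 3 branches. From Anas up to the same node: 4 branches. Total: 3 + 4 = 7.

7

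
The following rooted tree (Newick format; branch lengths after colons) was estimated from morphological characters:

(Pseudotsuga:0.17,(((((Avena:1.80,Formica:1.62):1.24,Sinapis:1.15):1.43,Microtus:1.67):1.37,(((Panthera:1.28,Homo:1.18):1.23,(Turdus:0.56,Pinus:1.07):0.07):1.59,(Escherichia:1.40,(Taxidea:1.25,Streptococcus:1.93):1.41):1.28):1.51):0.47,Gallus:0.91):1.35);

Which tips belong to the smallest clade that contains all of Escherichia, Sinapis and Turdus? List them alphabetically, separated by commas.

Tracing Escherichia: it sits inside (Escherichia,(Taxidea,Streptococcus)).
Tracing Sinapis: it sits inside ((Avena,Formica),Sinapis).
Tracing Turdus: it sits inside (Turdus,Pinus).
The smallest clade enclosing all 3 is ((((Avena,Formica),Sinapis),Microtus),(((Panthera,Homo),(Turdus,Pinus)),(Escherichia,(Taxidea,Streptococcus)))); the answer is its 11 terminal taxa in alphabetical order.

Avena, Escherichia, Formica, Homo, Microtus, Panthera, Pinus, Sinapis, Streptococcus, Taxidea, Turdus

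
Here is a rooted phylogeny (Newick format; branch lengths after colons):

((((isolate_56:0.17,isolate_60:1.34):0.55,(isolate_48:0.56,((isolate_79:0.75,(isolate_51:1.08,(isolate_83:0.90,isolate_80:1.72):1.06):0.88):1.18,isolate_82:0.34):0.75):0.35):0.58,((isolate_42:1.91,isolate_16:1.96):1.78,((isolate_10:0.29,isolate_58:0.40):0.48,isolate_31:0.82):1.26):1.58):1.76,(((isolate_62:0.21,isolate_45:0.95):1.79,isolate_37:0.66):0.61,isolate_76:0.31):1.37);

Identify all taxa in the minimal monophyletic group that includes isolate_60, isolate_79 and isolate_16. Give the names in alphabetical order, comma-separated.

Tracing isolate_60: it sits inside (isolate_56,isolate_60).
Tracing isolate_79: it sits inside (isolate_79,(isolate_51,(isolate_83,isolate_80))).
Tracing isolate_16: it sits inside (isolate_42,isolate_16).
The smallest clade enclosing all 3 is (((isolate_56,isolate_60),(isolate_48,((isolate_79,(isolate_51,(isolate_83,isolate_80))),isolate_82))),((isolate_42,isolate_16),((isolate_10,isolate_58),isolate_31))); the answer is its 13 terminal taxa in alphabetical order.

isolate_10, isolate_16, isolate_31, isolate_42, isolate_48, isolate_51, isolate_56, isolate_58, isolate_60, isolate_79, isolate_80, isolate_82, isolate_83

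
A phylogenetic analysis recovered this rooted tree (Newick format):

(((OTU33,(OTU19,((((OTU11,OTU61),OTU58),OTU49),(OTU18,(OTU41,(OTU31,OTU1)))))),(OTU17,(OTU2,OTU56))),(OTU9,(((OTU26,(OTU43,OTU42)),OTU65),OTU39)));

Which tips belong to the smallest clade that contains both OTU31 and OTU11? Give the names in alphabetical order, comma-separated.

Tracing OTU31: it sits inside (OTU31,OTU1).
Tracing OTU11: it sits inside (OTU11,OTU61).
The smallest clade enclosing both is ((((OTU11,OTU61),OTU58),OTU49),(OTU18,(OTU41,(OTU31,OTU1)))); the answer is its 8 terminal taxa in alphabetical order.

OTU1, OTU11, OTU18, OTU31, OTU41, OTU49, OTU58, OTU61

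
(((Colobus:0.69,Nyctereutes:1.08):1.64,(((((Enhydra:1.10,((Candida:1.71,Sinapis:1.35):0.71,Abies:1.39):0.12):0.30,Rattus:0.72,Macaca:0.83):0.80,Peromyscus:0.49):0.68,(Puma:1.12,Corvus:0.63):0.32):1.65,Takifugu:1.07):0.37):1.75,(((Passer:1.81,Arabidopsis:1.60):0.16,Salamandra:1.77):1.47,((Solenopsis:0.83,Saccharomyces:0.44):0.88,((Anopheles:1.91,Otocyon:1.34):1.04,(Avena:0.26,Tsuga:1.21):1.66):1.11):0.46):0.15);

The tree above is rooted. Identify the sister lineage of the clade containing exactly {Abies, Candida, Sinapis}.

The clade containing exactly {Abies, Candida, Sinapis} attaches to the tree at the node subtending (Enhydra,((Candida,Sinapis),Abies)).
The other lineage descending from that same node — the sister group — is the single tip Enhydra.

Enhydra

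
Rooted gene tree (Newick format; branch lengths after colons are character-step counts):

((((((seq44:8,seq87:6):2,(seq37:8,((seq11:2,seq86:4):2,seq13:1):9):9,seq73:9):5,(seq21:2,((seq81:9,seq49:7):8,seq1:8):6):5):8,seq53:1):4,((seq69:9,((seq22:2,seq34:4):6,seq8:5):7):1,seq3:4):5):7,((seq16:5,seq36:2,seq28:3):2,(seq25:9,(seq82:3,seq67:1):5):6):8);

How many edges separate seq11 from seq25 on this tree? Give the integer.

11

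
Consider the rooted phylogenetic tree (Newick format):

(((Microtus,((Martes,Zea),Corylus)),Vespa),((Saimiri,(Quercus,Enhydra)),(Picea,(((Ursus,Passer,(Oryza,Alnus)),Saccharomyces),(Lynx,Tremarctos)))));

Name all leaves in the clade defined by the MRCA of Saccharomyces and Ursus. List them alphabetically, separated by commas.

Tracing Saccharomyces: it sits inside ((Ursus,Passer,(Oryza,Alnus)),Saccharomyces).
Tracing Ursus: it sits inside (Ursus,Passer,(Oryza,Alnus)).
The smallest clade enclosing both is ((Ursus,Passer,(Oryza,Alnus)),Saccharomyces); the answer is its 5 terminal taxa in alphabetical order.

Alnus, Oryza, Passer, Saccharomyces, Ursus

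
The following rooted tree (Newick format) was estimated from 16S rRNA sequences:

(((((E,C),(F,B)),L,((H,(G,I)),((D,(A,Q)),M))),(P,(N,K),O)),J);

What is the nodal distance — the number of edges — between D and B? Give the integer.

7

The MRCA of D and B is the node subtending (((E,C),(F,B)),L,((H,(G,I)),((D,(A,Q)),M))).
From D up to that node: 4 branches. From B up to the same node: 3 branches. Total: 4 + 3 = 7.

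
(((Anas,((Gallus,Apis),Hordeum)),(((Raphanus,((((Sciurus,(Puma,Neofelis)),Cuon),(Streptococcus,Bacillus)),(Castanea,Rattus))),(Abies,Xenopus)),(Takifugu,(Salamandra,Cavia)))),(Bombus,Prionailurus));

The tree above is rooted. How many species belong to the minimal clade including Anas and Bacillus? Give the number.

18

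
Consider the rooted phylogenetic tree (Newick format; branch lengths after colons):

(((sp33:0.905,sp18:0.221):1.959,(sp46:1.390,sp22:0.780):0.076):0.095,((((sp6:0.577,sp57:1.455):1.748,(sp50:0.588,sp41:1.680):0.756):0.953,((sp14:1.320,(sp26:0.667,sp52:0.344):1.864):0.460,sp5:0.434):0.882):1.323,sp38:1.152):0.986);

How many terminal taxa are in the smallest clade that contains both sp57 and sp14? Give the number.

8

The MRCA of sp57 and sp14 is the node subtending (((sp6,sp57),(sp50,sp41)),((sp14,(sp26,sp52)),sp5)).
That clade contains 8 terminal taxa: sp14, sp26, sp41, sp5, sp50, sp52, sp57, sp6.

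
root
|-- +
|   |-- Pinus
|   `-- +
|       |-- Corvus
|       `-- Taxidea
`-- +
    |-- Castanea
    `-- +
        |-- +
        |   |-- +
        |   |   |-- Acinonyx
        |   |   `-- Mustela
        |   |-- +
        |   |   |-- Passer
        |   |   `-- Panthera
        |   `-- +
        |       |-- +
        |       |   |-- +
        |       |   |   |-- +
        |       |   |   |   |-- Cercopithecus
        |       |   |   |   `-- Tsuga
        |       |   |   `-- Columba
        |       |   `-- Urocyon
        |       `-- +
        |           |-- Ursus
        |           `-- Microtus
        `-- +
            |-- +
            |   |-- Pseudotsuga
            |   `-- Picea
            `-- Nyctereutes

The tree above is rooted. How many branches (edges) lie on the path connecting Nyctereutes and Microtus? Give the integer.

6

The MRCA of Nyctereutes and Microtus is the node subtending (((Acinonyx,Mustela),(Passer,Panthera),((((Cercopithecus,Tsuga),Columba),Urocyon),(Ursus,Microtus))),((Pseudotsuga,Picea),Nyctereutes)).
From Nyctereutes up to that node: 2 branches. From Microtus up to the same node: 4 branches. Total: 2 + 4 = 6.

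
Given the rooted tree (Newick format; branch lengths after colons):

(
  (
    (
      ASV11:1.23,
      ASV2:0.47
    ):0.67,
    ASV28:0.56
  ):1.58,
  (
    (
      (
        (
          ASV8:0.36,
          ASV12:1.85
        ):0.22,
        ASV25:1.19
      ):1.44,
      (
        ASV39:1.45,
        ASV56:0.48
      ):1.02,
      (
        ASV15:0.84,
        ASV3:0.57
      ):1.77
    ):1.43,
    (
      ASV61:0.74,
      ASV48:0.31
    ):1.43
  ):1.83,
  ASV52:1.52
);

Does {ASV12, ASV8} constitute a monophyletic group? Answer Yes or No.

Yes

The most recent common ancestor of these taxa subtends (ASV8,ASV12).
That clade has exactly 2 tips — every listed taxon and nothing else — so the group is monophyletic.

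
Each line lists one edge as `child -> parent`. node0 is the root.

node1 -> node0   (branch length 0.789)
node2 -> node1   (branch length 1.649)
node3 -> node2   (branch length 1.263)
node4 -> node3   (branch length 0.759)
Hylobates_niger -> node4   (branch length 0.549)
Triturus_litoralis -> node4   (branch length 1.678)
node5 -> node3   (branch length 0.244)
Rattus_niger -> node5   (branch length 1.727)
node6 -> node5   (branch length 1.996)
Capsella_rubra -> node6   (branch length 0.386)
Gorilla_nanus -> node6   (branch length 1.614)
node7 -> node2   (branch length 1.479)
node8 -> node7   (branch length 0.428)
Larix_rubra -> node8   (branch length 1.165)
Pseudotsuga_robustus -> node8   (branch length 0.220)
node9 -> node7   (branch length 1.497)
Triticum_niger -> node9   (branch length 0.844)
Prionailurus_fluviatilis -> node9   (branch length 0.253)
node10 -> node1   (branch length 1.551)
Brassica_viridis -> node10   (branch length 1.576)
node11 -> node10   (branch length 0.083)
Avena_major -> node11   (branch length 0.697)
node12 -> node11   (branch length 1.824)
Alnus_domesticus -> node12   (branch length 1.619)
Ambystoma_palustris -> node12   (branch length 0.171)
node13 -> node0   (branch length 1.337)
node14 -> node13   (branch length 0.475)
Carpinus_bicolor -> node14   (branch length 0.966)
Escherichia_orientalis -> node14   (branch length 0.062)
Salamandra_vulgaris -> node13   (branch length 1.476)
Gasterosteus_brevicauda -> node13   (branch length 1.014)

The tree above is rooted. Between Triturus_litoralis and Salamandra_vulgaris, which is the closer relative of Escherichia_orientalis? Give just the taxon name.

Salamandra_vulgaris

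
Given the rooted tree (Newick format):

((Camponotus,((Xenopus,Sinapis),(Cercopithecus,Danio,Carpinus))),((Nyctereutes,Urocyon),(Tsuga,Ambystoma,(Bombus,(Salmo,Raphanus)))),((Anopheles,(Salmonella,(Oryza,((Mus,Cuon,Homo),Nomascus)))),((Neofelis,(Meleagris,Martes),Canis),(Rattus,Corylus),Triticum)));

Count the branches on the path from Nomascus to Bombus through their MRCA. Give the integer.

The MRCA of Nomascus and Bombus is the root of the tree.
From Nomascus up to that node: 6 branches. From Bombus up to the same node: 4 branches. Total: 6 + 4 = 10.

10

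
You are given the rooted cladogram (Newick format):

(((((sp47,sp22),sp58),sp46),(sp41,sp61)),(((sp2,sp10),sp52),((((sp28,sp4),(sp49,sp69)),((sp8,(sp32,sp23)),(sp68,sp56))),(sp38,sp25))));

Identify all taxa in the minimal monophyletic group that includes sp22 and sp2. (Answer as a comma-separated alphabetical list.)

Tracing sp22: it sits inside (sp47,sp22).
Tracing sp2: it sits inside (sp2,sp10).
The smallest clade enclosing both is the whole tree (their MRCA is the root), so the answer is all 20 tips in alphabetical order.

sp10, sp2, sp22, sp23, sp25, sp28, sp32, sp38, sp4, sp41, sp46, sp47, sp49, sp52, sp56, sp58, sp61, sp68, sp69, sp8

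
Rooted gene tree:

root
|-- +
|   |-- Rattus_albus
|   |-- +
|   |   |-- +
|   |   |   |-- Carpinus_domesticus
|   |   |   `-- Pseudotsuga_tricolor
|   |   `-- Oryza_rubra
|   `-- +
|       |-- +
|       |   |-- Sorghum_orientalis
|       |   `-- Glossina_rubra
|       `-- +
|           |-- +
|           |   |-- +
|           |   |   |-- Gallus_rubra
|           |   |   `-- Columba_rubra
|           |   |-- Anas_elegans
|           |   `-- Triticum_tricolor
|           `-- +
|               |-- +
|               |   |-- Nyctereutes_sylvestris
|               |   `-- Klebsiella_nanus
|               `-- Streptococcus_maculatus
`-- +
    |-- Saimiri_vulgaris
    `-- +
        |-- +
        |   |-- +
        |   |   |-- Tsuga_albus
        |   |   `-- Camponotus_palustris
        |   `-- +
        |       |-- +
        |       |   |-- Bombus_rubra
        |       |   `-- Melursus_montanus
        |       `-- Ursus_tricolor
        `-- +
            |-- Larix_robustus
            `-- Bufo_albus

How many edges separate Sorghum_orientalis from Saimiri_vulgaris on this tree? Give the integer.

The MRCA of Sorghum_orientalis and Saimiri_vulgaris is the root of the tree.
From Sorghum_orientalis up to that node: 4 branches. From Saimiri_vulgaris up to the same node: 2 branches. Total: 4 + 2 = 6.

6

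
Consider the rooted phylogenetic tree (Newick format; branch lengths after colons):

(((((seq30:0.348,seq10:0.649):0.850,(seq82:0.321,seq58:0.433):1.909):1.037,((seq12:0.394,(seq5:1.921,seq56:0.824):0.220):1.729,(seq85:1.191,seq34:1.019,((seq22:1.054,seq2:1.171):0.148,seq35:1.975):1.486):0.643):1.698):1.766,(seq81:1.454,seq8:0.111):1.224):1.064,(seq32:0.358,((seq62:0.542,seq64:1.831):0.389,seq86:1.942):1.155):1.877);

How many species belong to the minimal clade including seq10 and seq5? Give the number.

12

The MRCA of seq10 and seq5 is the node subtending (((seq30,seq10),(seq82,seq58)),((seq12,(seq5,seq56)),(seq85,seq34,((seq22,seq2),seq35)))).
That clade contains 12 terminal taxa: seq10, seq12, seq2, seq22, seq30, seq34, seq35, seq5, seq56, seq58, seq82, seq85.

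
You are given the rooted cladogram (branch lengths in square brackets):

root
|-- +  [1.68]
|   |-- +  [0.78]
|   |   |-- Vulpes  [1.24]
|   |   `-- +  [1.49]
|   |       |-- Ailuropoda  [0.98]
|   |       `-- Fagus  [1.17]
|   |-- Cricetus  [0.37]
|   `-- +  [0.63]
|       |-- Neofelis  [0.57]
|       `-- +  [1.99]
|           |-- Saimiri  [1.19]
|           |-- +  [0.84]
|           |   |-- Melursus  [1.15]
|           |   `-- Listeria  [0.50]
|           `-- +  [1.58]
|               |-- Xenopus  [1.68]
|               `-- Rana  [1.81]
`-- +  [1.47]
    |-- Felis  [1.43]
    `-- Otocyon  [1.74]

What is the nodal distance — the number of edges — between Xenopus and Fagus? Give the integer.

The MRCA of Xenopus and Fagus is the node subtending ((Vulpes,(Ailuropoda,Fagus)),Cricetus,(Neofelis,(Saimiri,(Melursus,Listeria),(Xenopus,Rana)))).
From Xenopus up to that node: 4 branches. From Fagus up to the same node: 3 branches. Total: 4 + 3 = 7.

7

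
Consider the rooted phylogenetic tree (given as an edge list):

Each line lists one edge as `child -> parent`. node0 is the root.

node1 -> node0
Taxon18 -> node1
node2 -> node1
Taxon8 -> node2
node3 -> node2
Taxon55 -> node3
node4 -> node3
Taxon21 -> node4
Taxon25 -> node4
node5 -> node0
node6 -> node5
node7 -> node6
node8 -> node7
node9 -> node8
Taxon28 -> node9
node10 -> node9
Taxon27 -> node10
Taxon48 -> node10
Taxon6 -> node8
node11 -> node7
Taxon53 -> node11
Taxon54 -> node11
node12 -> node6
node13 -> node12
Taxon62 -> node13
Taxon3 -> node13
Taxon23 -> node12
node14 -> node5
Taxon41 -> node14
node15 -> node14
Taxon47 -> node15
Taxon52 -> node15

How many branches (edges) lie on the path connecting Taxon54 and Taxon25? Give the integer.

10

The MRCA of Taxon54 and Taxon25 is the root of the tree.
From Taxon54 up to that node: 5 branches. From Taxon25 up to the same node: 5 branches. Total: 5 + 5 = 10.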